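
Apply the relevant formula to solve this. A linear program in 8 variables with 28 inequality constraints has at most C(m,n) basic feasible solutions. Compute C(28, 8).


Each vertex corresponds to some choice of n active constraints out of m, so the number of vertices is at most C(m, n) = m! / (n!(m-n)!).
m = 28, n = 8
Numerator: 28 * 27 * 26 * 25 * 24 * 23 * 22 * 21
Denominator: 8! = 40320
C(28, 8) = 3108105


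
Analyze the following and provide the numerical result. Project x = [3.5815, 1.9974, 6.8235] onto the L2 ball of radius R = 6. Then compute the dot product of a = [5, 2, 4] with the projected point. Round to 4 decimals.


Step 1: Compute ||x|| (intermediates to 6 decimals).
||x|| = sqrt(3.5815^2 + 1.9974^2 + 6.8235^2) = 7.960961
Step 2: Project.
Since ||x|| > R, scale = R/||x|| = 6/7.960961 = 0.753678, proj(x) = scale * x
proj(x) = [2.699298, 1.505396, 5.142722]
Step 3: Dot product.
a^T * proj(x) = 5*2.699298 + 2*1.505396 + 4*5.142722 = 37.0782


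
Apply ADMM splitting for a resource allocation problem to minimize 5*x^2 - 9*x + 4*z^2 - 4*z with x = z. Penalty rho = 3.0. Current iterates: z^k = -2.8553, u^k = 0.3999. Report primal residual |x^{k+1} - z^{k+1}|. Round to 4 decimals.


ADMM iteration with rho = 3.0, z^k = -2.8553, u^k = 0.3999
Step 1: x-update.
Minimize 5*x^2 - 9*x + (3.0/2)*(x + 2.8553 + 0.3999)^2
FOC: (2*5 + 3.0)*x = 9 + 3.0*(-2.8553 - 0.3999)
x^{k+1} = -0.0589
Step 2: z-update.
Minimize 4*z^2 - 4*z + (3.0/2)*(-0.0589 - z + 0.3999)^2
FOC: (2*4 + 3.0)*z = 4 + 3.0*(-0.0589 + 0.3999)
z^{k+1} = 0.4566
Step 3: u-update.
u^{k+1} = 0.3999 - 0.0589 - 0.4566 = -0.1156
Step 4: Primal residual = |-0.0589 - 0.4566| = 0.5155


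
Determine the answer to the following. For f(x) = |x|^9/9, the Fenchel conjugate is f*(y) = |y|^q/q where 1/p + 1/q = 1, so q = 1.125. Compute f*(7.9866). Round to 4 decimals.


The conjugate exponent q satisfies 1/p + 1/q = 1.
p = 9, so q = 9/(9 - 1) = 1.125
|y|^q = 7.9866^1.125 = 10.3552
f*(7.9866) = 10.3552 / 1.125 = 9.2046


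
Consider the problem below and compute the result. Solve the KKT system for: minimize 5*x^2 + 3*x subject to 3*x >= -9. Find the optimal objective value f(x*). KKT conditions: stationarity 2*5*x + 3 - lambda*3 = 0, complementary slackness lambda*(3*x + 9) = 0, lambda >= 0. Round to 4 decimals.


Step 1: Try lambda = 0 (constraint inactive).
Stationarity: 2*5*x + 3 = 0
x* = -3/(2*5) = -0.3
Check constraint: 3*-0.3 = -0.9 >= -9 -- satisfied.
Step 2: Compute optimal value.
f(x*) = 5*(-0.3)^2 + 3*(-0.3) = -0.45


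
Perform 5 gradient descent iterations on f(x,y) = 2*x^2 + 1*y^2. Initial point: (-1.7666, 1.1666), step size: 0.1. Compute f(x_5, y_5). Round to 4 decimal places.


Gradient descent on f(x,y) = 2*x^2 + 1*y^2.
Starting point: (-1.7666, 1.1666), alpha = 0.1
Step 1: grad_x = 2*2*-1.7666 = -7.0664, grad_y = 2*1*1.1666 = 2.3332
  x_1 = -1.7666 - 0.1*-7.0664 = -1.06
  y_1 = 1.1666 - 0.1*2.3332 = 0.9333
Step 2: grad_x = 2*2*-1.06 = -4.2398, grad_y = 2*1*0.9333 = 1.8666
  x_2 = -1.06 - 0.1*-4.2398 = -0.636
  y_2 = 0.9333 - 0.1*1.8666 = 0.7466
Step 3: grad_x = 2*2*-0.636 = -2.5439, grad_y = 2*1*0.7466 = 1.4932
  x_3 = -0.636 - 0.1*-2.5439 = -0.3816
  y_3 = 0.7466 - 0.1*1.4932 = 0.5973
Step 4: grad_x = 2*2*-0.3816 = -1.5263, grad_y = 2*1*0.5973 = 1.1946
  x_4 = -0.3816 - 0.1*-1.5263 = -0.229
  y_4 = 0.5973 - 0.1*1.1946 = 0.4778
Step 5: grad_x = 2*2*-0.229 = -0.9158, grad_y = 2*1*0.4778 = 0.9557
  x_5 = -0.229 - 0.1*-0.9158 = -0.1374
  y_5 = 0.4778 - 0.1*0.9557 = 0.3823
f(-0.1374, 0.3823) = 2*(-0.1374)^2 + 1*0.3823^2 = 0.1839


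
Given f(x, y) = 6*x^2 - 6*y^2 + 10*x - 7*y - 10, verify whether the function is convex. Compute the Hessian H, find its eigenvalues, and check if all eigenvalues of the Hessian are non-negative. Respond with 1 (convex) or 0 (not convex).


The Hessian of f(x,y) = 6*x^2 - 6*y^2 + 10*x - 7*y - 10 is:
H = [[12, 0], [0, -12]]
Trace = 12 - 12 = 0
Determinant = 12*-12 - (0)^2 = -144
Discriminant = (0)^2 - 4*-144 = 576.0
Eigenvalues: lambda_1 = -12.0, lambda_2 = 12.0
The function is not convex.

0


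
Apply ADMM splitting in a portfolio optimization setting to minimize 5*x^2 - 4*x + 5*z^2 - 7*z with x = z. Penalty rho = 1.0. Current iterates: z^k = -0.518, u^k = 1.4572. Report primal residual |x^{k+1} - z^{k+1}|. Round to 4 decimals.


ADMM iteration with rho = 1.0, z^k = -0.518, u^k = 1.4572
Step 1: x-update.
Minimize 5*x^2 - 4*x + (1.0/2)*(x + 0.518 + 1.4572)^2
FOC: (2*5 + 1.0)*x = 4 + 1.0*(-0.518 - 1.4572)
x^{k+1} = 0.1841
Step 2: z-update.
Minimize 5*z^2 - 7*z + (1.0/2)*(0.1841 - z + 1.4572)^2
FOC: (2*5 + 1.0)*z = 7 + 1.0*(0.1841 + 1.4572)
z^{k+1} = 0.7856
Step 3: u-update.
u^{k+1} = 1.4572 + 0.1841 - 0.7856 = 0.8557
Step 4: Primal residual = |0.1841 - 0.7856| = 0.6015


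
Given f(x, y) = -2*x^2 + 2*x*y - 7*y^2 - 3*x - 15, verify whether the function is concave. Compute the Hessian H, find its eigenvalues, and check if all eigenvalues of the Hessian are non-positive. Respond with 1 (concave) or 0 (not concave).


The Hessian of f(x,y) = -2*x^2 + 2*x*y - 7*y^2 - 3*x - 15 is:
H = [[-4, 2], [2, -14]]
Trace = -4 - 14 = -18
Determinant = -4*-14 - (2)^2 = 52
Discriminant = (-18)^2 - 4*52 = 116.0
Eigenvalues: lambda_1 = -14.3852, lambda_2 = -3.6148
The function is concave.

1


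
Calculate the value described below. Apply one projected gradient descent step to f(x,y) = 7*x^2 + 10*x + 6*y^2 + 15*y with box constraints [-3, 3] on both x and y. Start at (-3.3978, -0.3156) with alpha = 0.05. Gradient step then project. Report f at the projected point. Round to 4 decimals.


Step 1: Compute gradient at (-3.3978, -0.3156).
grad_x = 2*7*-3.3978 + 10 = -37.5692
grad_y = 2*6*-0.3156 + 15 = 11.2128
Step 2: Gradient step.
x_raw = -3.3978 - 0.05*-37.5692 = -1.5193
y_raw = -0.3156 - 0.05*11.2128 = -0.8762
Step 3: Project onto [-3, 3].
x_proj = clip(-1.5193) = -1.5193
y_proj = clip(-0.8762) = -0.8762
Step 4: Evaluate f.
f(-1.5193, -0.8762) = -7.5715


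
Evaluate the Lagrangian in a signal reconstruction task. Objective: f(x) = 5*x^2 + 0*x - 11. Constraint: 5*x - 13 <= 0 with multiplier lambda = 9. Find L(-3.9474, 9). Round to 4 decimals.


Step 1: Evaluate f(x).
f(-3.9474) = 5*(-3.9474)^2 + 0*(-3.9474) - 11 = 66.9098
Step 2: Evaluate g(x).
g(-3.9474) = 5*-3.9474 - 13 = -32.737
Step 3: Compute Lagrangian.
L = 66.9098 + 9*-32.737 = -227.7232


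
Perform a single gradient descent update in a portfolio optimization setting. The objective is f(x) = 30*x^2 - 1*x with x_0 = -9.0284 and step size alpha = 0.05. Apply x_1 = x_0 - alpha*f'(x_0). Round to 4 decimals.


We compute the gradient at x_0 and apply the update.
f'(x) = 60*x - 1
f'(-9.0284) = 60*-9.0284 - 1 = -542.704
x_1 = -9.0284 - 0.05*-542.704 = 18.1068


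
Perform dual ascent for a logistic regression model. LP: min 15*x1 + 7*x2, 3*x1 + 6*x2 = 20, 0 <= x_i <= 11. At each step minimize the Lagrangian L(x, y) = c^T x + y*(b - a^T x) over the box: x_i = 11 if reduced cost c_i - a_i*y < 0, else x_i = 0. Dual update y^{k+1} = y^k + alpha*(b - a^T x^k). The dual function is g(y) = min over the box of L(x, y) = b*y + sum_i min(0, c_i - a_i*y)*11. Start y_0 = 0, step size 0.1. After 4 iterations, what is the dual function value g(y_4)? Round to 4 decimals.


Dual ascent for LP: min 15*x1 + 7*x2, 3*x1 + 6*x2 = 20, 0 <= x_i <= 11
Step 1: y^k = 0.0, reduced costs: (15.0, 7.0)
  x^k = (0.0, 0.0), subgradient = b - a^T x = 20.0
  y^{k+1} = 0.0 + 0.1*20.0 = 2.0
Step 2: y^k = 2.0, reduced costs: (9.0, -5.0)
  x^k = (0.0, 11.0), subgradient = b - a^T x = -46.0
  y^{k+1} = 2.0 + 0.1*-46.0 = -2.6
Step 3: y^k = -2.6, reduced costs: (22.8, 22.6)
  x^k = (0.0, 0.0), subgradient = b - a^T x = 20.0
  y^{k+1} = -2.6 + 0.1*20.0 = -0.6
Step 4: y^k = -0.6, reduced costs: (16.8, 10.6)
  x^k = (0.0, 0.0), subgradient = b - a^T x = 20.0
  y^{k+1} = -0.6 + 0.1*20.0 = 1.4
Dual objective at y_4 = 1.4: reduced costs (10.8, -1.4), box minimizer x = (0.0, 11.0)
g(y_4) = b*y + (c1 - a1*y)*x1 + (c2 - a2*y)*x2 = 20*1.4 + 10.8*0.0 + (-1.4)*11.0 = 28.0 + 0.0 - 15.4 = 12.6


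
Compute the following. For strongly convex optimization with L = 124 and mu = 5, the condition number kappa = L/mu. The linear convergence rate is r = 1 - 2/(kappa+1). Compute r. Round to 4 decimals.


Step 1: Compute the condition number.
kappa = L/mu = 124/5 = 24.8
Step 2: Compute the convergence rate.
r = 1 - 2/(kappa + 1) = 1 - 2*mu/(L + mu) = (L - mu)/(L + mu) = 119/129 = 0.9225


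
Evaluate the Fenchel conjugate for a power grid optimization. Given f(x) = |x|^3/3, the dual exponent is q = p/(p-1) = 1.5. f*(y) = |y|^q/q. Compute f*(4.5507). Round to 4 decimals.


The conjugate exponent q satisfies 1/p + 1/q = 1.
p = 3, so q = 3/(3 - 1) = 1.5
|y|^q = 4.5507^1.5 = 9.7077
f*(4.5507) = 9.7077 / 1.5 = 6.4718


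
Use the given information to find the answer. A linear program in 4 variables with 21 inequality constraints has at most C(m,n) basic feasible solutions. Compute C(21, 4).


Each vertex corresponds to some choice of n active constraints out of m, so the number of vertices is at most C(m, n) = m! / (n!(m-n)!).
m = 21, n = 4
Numerator: 21 * 20 * 19 * 18
Denominator: 4! = 24
C(21, 4) = 5985


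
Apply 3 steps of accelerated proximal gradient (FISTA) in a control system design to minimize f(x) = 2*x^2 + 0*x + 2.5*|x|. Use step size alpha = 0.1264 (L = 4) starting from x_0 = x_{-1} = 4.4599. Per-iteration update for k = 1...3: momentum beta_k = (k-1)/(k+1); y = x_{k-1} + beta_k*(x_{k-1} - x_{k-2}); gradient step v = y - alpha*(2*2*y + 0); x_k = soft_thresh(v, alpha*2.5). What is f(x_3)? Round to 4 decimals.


FISTA on f(x) = 2*x^2 + 0*x + 2.5*|x|
L = 4, alpha = 0.1264
Iteration 1: beta = 0.0, y = 4.4599 + 0.0*(4.4599 - 4.4599) = 4.4599
  grad(y) = 17.8396, v = y - alpha*grad = 2.205
  prox(v) = soft_thresh(2.205, 0.316) = 1.889
Iteration 2: beta = 0.3333, y = 1.889 + 0.3333*(1.889 - 4.4599) = 1.032
  grad(y) = 4.128, v = y - alpha*grad = 0.5102
  prox(v) = soft_thresh(0.5102, 0.316) = 0.1942
Iteration 3: beta = 0.5, y = 0.1942 + 0.5*(0.1942 - 1.889) = -0.6532
  grad(y) = -2.6126, v = y - alpha*grad = -0.3229
  prox(v) = soft_thresh(-0.3229, 0.316) = -0.0069
f(x_3) = 2*(-0.0069)^2 + 0*(-0.0069) + 2.5*|-0.0069| = 0.0174


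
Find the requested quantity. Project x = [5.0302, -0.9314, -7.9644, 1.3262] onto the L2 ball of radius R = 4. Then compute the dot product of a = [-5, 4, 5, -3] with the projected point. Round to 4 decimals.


Step 1: Compute ||x|| (intermediates to 6 decimals).
||x|| = sqrt(5.0302^2 + (-0.9314)^2 + (-7.9644)^2 + 1.3262^2) = 9.558289
Step 2: Project.
Since ||x|| > R, scale = R/||x|| = 4/9.558289 = 0.418485, proj(x) = scale * x
proj(x) = [2.105063, -0.389777, -3.332982, 0.554995]
Step 3: Dot product.
a^T * proj(x) = -5*2.105063 + 4*(-0.389777) + 5*(-3.332982) - 3*0.554995 = -30.4143


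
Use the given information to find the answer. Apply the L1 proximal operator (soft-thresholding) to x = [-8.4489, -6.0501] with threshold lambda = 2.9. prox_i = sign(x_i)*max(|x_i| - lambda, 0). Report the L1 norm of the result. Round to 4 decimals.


Soft-thresholding with lambda = 2.9:
prox(-8.4489) = sign(-8.4489)*max(|-8.4489| - 2.9, 0) = -5.5489
prox(-6.0501) = sign(-6.0501)*max(|-6.0501| - 2.9, 0) = -3.1501
prox(x) = [-5.5489, -3.1501]
||prox(x)||_1 = 5.5489 + 3.1501 = 8.699


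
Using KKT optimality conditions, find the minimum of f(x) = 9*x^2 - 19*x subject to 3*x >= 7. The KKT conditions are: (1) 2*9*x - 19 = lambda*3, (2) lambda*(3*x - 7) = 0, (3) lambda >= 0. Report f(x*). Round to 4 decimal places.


Step 1: Try lambda = 0 (constraint inactive).
x_unc = 19/(2*9) = 1.0556
Check: 3*1.0556 = 3.1668 < 7 -- violated!
Step 2: Constraint must be active: 3*x = 7
x* = 7/3 = 2.3333 (rounded; the exact value 7/3 is used below)
lambda = (2*9*(7/3) - 19)/3 = 7.6667
Step 3: Compute optimal value.
f(x*) = 9*(7/3)^2 - 19*(7/3) = 4.6667


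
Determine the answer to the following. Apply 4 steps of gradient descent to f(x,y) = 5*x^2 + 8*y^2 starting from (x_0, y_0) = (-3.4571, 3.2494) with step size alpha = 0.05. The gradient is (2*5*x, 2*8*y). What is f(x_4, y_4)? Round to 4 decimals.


Gradient descent on f(x,y) = 5*x^2 + 8*y^2.
Starting point: (-3.4571, 3.2494), alpha = 0.05
Step 1: grad_x = 2*5*-3.4571 = -34.571, grad_y = 2*8*3.2494 = 51.9904
  x_1 = -3.4571 - 0.05*-34.571 = -1.7286
  y_1 = 3.2494 - 0.05*51.9904 = 0.6499
Step 2: grad_x = 2*5*-1.7286 = -17.2855, grad_y = 2*8*0.6499 = 10.3981
  x_2 = -1.7286 - 0.05*-17.2855 = -0.8643
  y_2 = 0.6499 - 0.05*10.3981 = 0.13
Step 3: grad_x = 2*5*-0.8643 = -8.6428, grad_y = 2*8*0.13 = 2.0796
  x_3 = -0.8643 - 0.05*-8.6428 = -0.4321
  y_3 = 0.13 - 0.05*2.0796 = 0.026
Step 4: grad_x = 2*5*-0.4321 = -4.3214, grad_y = 2*8*0.026 = 0.4159
  x_4 = -0.4321 - 0.05*-4.3214 = -0.2161
  y_4 = 0.026 - 0.05*0.4159 = 0.0052
f(-0.2161, 0.0052) = 5*(-0.2161)^2 + 8*0.0052^2 = 0.2336


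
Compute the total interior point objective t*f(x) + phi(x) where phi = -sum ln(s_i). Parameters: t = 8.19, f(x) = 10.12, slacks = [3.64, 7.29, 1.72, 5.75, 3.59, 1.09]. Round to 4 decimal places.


Step 1: Compute log-barrier.
ln values: [1.292, 1.9865, 0.5423, 1.7492, 1.2782, 0.0862]
phi = -(1.292 + 1.9865 + 0.5423 + 1.7492 + 1.2782 + 0.0862) = -6.9343
Step 2: Compute augmented objective.
t*f(x) = 8.19*10.12 = 82.8828
Total = 82.8828 - 6.9343 = 75.9485


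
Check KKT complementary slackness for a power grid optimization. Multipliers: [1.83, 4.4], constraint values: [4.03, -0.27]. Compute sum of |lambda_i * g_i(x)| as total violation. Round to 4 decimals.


KKT complementary slackness check:
lambda_1 * g_1 = 1.83 * 4.03 = 7.3749
lambda_2 * g_2 = 4.4 * -0.27 = -1.188
Total violation = 7.3749 + 1.188 = 8.5629


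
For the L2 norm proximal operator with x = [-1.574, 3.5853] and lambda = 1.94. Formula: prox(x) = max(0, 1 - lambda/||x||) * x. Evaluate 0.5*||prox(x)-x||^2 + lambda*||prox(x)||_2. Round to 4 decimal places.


Step 1: Compute ||x||.
||x|| = 3.9156
Step 2: Compute scaling factor.
scale = max(0, 1 - 1.94/3.9156) = 0.5045
Step 3: prox(x) = [-0.7942, 1.8089]
||prox(x)|| = 1.9756
Step 4: Proximal objective.
0.5*||prox-x||^2 = 1.8818
lambda*||prox|| = 3.8327
Total = 5.7144


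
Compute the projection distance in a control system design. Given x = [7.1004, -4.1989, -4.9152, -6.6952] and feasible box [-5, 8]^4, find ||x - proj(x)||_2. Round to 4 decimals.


Project each component onto [-5, 8].
clip(7.1004) = 7.1004, clip(-4.1989) = -4.1989, clip(-4.9152) = -4.9152, clip(-6.6952) = -5.0
Projection = [7.1004, -4.1989, -4.9152, -5.0]
Squared diffs: [0.0, 0.0, 0.0, 2.8737]
Distance = sqrt(2.8737) = 1.6952


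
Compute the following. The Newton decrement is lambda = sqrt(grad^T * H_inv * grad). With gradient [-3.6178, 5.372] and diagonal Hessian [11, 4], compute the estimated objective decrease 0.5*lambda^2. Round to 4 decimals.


Step 1: H is diagonal, so H^(-1) * g = [-0.3289, 1.343].
Step 2: g^T H^(-1) g = sum_i g_i^2 / H_ii
  = (-3.6178)^2/11 + (5.372)^2/4
  = 1.1899 + 7.2146 = 8.4045
Step 3: Objective decrease = 0.5 * g^T H^(-1) g = 4.2022


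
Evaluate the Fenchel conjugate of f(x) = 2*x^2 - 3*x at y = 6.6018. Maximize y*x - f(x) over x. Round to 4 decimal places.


f*(y) = sup_x {y*x - a*x^2 - b*x} = sup_x {(y-b)*x - a*x^2}
FOC: (y - b) - 2a*x = 0 => x* = (y - b)/(2a)
x* = (6.6018 + 3)/(2*2) = 2.4005
f*(6.6018) = (y-b)^2/(4a) = (6.6018 + 3)^2/(4*2)
= 92.1946/8 = 11.5243


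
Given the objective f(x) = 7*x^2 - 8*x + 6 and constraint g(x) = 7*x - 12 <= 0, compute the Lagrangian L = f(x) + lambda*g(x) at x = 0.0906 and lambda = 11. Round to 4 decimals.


Step 1: Evaluate f(x).
f(0.0906) = 7*0.0906^2 - 8*0.0906 + 6 = 5.3327
Step 2: Evaluate g(x).
g(0.0906) = 7*0.0906 - 12 = -11.3658
Step 3: Compute Lagrangian.
L = 5.3327 + 11*-11.3658 = -119.6911


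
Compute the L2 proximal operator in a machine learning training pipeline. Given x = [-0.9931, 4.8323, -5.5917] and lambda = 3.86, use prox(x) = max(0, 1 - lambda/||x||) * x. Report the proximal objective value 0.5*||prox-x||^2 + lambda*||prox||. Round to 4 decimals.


Step 1: Compute ||x||.
||x|| = 7.4568
Step 2: Compute scaling factor.
scale = max(0, 1 - 3.86/7.4568) = 0.4824
Step 3: prox(x) = [-0.479, 2.3309, -2.6972]
||prox(x)|| = 3.5968
Step 4: Proximal objective.
0.5*||prox-x||^2 = 7.4498
lambda*||prox|| = 13.8836
Total = 21.3336


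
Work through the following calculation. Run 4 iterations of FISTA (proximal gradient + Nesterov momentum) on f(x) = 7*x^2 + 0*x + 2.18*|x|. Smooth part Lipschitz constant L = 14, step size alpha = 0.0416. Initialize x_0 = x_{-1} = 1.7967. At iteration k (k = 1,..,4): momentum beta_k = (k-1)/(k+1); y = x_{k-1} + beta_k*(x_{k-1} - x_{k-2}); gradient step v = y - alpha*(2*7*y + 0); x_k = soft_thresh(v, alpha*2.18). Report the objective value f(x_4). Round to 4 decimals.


FISTA on f(x) = 7*x^2 + 0*x + 2.18*|x|
L = 14, alpha = 0.0416
Iteration 1: beta = 0.0, y = 1.7967 + 0.0*(1.7967 - 1.7967) = 1.7967
  grad(y) = 25.1538, v = y - alpha*grad = 0.7503
  prox(v) = soft_thresh(0.7503, 0.0907) = 0.6596
Iteration 2: beta = 0.3333, y = 0.6596 + 0.3333*(0.6596 - 1.7967) = 0.2806
  grad(y) = 3.9282, v = y - alpha*grad = 0.1172
  prox(v) = soft_thresh(0.1172, 0.0907) = 0.0265
Iteration 3: beta = 0.5, y = 0.0265 + 0.5*(0.0265 - 0.6596) = -0.2901
  grad(y) = -4.0611, v = y - alpha*grad = -0.1211
  prox(v) = soft_thresh(-0.1211, 0.0907) = -0.0304
Iteration 4: beta = 0.6, y = -0.0304 + 0.6*(-0.0304 - 0.0265) = -0.0646
  grad(y) = -0.9045, v = y - alpha*grad = -0.027
  prox(v) = soft_thresh(-0.027, 0.0907) = 0.0
f(x_4) = 7*0.0^2 + 0*0.0 + 2.18*|0.0| = 0.0


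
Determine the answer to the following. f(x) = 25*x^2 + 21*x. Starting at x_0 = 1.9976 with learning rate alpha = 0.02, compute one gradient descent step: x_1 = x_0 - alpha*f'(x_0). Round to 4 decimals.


We compute the gradient at x_0 and apply the update.
f'(x) = 50*x + 21
f'(1.9976) = 50*1.9976 + 21 = 120.88
x_1 = 1.9976 - 0.02*120.88 = -0.42


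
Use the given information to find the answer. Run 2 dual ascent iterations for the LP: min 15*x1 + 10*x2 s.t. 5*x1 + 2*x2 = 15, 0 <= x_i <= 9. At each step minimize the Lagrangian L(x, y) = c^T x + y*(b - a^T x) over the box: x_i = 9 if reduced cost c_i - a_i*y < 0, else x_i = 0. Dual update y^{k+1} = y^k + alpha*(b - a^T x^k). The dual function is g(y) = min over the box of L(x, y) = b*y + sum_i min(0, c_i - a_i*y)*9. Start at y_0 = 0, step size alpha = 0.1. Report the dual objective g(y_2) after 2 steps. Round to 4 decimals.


Dual ascent for LP: min 15*x1 + 10*x2, 5*x1 + 2*x2 = 15, 0 <= x_i <= 9
Step 1: y^k = 0.0, reduced costs: (15.0, 10.0)
  x^k = (0.0, 0.0), subgradient = b - a^T x = 15.0
  y^{k+1} = 0.0 + 0.1*15.0 = 1.5
Step 2: y^k = 1.5, reduced costs: (7.5, 7.0)
  x^k = (0.0, 0.0), subgradient = b - a^T x = 15.0
  y^{k+1} = 1.5 + 0.1*15.0 = 3.0
Dual objective at y_2 = 3.0: reduced costs (0.0, 4.0), box minimizer x = (0.0, 0.0)
g(y_2) = b*y + (c1 - a1*y)*x1 + (c2 - a2*y)*x2 = 15*3.0 + 0.0*0.0 + 4.0*0.0 = 45.0 + 0.0 + 0.0 = 45.0


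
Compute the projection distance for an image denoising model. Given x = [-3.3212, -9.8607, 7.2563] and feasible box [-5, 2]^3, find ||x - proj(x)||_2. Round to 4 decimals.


Project each component onto [-5, 2].
clip(-3.3212) = -3.3212, clip(-9.8607) = -5.0, clip(7.2563) = 2.0
Projection = [-3.3212, -5.0, 2.0]
Squared diffs: [0.0, 23.6264, 27.6287]
Distance = sqrt(51.2551) = 7.1593


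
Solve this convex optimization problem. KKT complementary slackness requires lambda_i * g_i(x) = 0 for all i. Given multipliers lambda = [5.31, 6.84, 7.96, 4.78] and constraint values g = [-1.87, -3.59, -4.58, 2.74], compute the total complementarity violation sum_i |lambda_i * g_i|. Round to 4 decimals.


KKT complementary slackness check:
lambda_1 * g_1 = 5.31 * -1.87 = -9.9297
lambda_2 * g_2 = 6.84 * -3.59 = -24.5556
lambda_3 * g_3 = 7.96 * -4.58 = -36.4568
lambda_4 * g_4 = 4.78 * 2.74 = 13.0972
Total violation = 9.9297 + 24.5556 + 36.4568 + 13.0972 = 84.0393


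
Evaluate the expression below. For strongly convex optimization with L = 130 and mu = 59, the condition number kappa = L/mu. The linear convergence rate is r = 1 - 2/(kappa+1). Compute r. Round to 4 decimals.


Step 1: Compute the condition number.
kappa = L/mu = 130/59 = 2.2034
Step 2: Compute the convergence rate.
r = 1 - 2/(kappa + 1) = 1 - 2*mu/(L + mu) = (L - mu)/(L + mu) = 71/189 = 0.3757


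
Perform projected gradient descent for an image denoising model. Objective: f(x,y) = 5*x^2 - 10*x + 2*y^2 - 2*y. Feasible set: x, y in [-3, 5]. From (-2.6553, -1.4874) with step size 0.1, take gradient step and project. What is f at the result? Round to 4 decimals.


Step 1: Compute gradient at (-2.6553, -1.4874).
grad_x = 2*5*-2.6553 - 10 = -36.553
grad_y = 2*2*-1.4874 - 2 = -7.9496
Step 2: Gradient step.
x_raw = -2.6553 - 0.1*-36.553 = 1.0
y_raw = -1.4874 - 0.1*-7.9496 = -0.6924
Step 3: Project onto [-3, 5].
x_proj = clip(1.0) = 1.0
y_proj = clip(-0.6924) = -0.6924
Step 4: Evaluate f.
f(1.0, -0.6924) = -2.6562


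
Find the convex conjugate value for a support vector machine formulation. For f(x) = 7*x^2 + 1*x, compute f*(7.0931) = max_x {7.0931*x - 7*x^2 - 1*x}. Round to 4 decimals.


f*(y) = sup_x {y*x - a*x^2 - b*x} = sup_x {(y-b)*x - a*x^2}
FOC: (y - b) - 2a*x = 0 => x* = (y - b)/(2a)
x* = (7.0931 - 1)/(2*7) = 0.4352
f*(7.0931) = (y-b)^2/(4a) = (7.0931 - 1)^2/(4*7)
= 37.1259/28 = 1.3259


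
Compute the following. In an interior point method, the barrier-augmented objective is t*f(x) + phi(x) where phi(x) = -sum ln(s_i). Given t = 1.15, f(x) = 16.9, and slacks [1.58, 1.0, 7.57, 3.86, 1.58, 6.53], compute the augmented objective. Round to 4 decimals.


Step 1: Compute log-barrier.
ln values: [0.4574, 0.0, 2.0242, 1.3507, 0.4574, 1.8764]
phi = -(0.4574 + 0.0 + 2.0242 + 1.3507 + 0.4574 + 1.8764) = -6.1661
Step 2: Compute augmented objective.
t*f(x) = 1.15*16.9 = 19.435
Total = 19.435 - 6.1661 = 13.2689


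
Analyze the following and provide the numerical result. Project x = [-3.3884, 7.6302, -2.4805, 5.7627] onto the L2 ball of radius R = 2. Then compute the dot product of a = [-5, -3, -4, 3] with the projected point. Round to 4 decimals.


Step 1: Compute ||x|| (intermediates to 6 decimals).
||x|| = sqrt((-3.3884)^2 + 7.6302^2 + (-2.4805)^2 + 5.7627^2) = 10.443314
Step 2: Project.
Since ||x|| > R, scale = R/||x|| = 2/10.443314 = 0.19151, proj(x) = scale * x
proj(x) = [-0.648912, 1.46126, -0.475041, 1.103615]
Step 3: Dot product.
a^T * proj(x) = -5*(-0.648912) - 3*1.46126 - 4*(-0.475041) + 3*1.103615 = 4.0718


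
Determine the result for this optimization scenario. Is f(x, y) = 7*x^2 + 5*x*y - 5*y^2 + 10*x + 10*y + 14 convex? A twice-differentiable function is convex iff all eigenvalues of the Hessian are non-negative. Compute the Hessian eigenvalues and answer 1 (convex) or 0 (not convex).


The Hessian of f(x,y) = 7*x^2 + 5*x*y - 5*y^2 + 10*x + 10*y + 14 is:
H = [[14, 5], [5, -10]]
Trace = 14 - 10 = 4
Determinant = 14*-10 - (5)^2 = -165
Discriminant = (4)^2 - 4*-165 = 676.0
Eigenvalues: lambda_1 = -11.0, lambda_2 = 15.0
The function is not convex.

0


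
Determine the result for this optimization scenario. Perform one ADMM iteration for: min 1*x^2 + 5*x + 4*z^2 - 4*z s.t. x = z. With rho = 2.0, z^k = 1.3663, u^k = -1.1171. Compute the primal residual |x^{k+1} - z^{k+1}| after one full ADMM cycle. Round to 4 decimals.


ADMM iteration with rho = 2.0, z^k = 1.3663, u^k = -1.1171
Step 1: x-update.
Minimize 1*x^2 + 5*x + (2.0/2)*(x - 1.3663 - 1.1171)^2
FOC: (2*1 + 2.0)*x = -5 + 2.0*(1.3663 + 1.1171)
x^{k+1} = -0.0083
Step 2: z-update.
Minimize 4*z^2 - 4*z + (2.0/2)*(-0.0083 - z - 1.1171)^2
FOC: (2*4 + 2.0)*z = 4 + 2.0*(-0.0083 - 1.1171)
z^{k+1} = 0.1749
Step 3: u-update.
u^{k+1} = -1.1171 - 0.0083 - 0.1749 = -1.3003
Step 4: Primal residual = |-0.0083 - 0.1749| = 0.1832


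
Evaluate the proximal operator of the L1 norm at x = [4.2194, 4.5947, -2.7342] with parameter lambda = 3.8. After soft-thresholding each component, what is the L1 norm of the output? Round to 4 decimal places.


Soft-thresholding with lambda = 3.8:
prox(4.2194) = sign(4.2194)*max(|4.2194| - 3.8, 0) = 0.4194
prox(4.5947) = sign(4.5947)*max(|4.5947| - 3.8, 0) = 0.7947
prox(-2.7342) = sign(-2.7342)*max(|-2.7342| - 3.8, 0) = 0.0
prox(x) = [0.4194, 0.7947, 0.0]
||prox(x)||_1 = 0.4194 + 0.7947 + 0.0 = 1.2141


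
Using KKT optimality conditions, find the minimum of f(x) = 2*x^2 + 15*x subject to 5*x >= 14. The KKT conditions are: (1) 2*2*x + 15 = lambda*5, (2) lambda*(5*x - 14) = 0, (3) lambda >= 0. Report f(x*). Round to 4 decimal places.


Step 1: Try lambda = 0 (constraint inactive).
x_unc = -15/(2*2) = -3.75
Check: 5*-3.75 = -18.75 < 14 -- violated!
Step 2: Constraint must be active: 5*x = 14
x* = 14/5 = 2.8
lambda = (2*2*2.8 + 15)/5 = 5.24
Step 3: Compute optimal value.
f(x*) = 2*2.8^2 + 15*2.8 = 57.68


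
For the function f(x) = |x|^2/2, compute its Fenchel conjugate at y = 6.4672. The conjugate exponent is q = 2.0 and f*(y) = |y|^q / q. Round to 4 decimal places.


The conjugate exponent q satisfies 1/p + 1/q = 1.
p = 2, so q = 2/(2 - 1) = 2.0
|y|^q = 6.4672^2.0 = 41.8247
f*(6.4672) = 41.8247 / 2.0 = 20.9123


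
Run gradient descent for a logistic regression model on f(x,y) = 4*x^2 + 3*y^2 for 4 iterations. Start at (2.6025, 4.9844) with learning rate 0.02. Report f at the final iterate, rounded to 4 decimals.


Gradient descent on f(x,y) = 4*x^2 + 3*y^2.
Starting point: (2.6025, 4.9844), alpha = 0.02
Step 1: grad_x = 2*4*2.6025 = 20.82, grad_y = 2*3*4.9844 = 29.9064
  x_1 = 2.6025 - 0.02*20.82 = 2.1861
  y_1 = 4.9844 - 0.02*29.9064 = 4.3863
Step 2: grad_x = 2*4*2.1861 = 17.4888, grad_y = 2*3*4.3863 = 26.3176
  x_2 = 2.1861 - 0.02*17.4888 = 1.8363
  y_2 = 4.3863 - 0.02*26.3176 = 3.8599
Step 3: grad_x = 2*4*1.8363 = 14.6906, grad_y = 2*3*3.8599 = 23.1595
  x_3 = 1.8363 - 0.02*14.6906 = 1.5425
  y_3 = 3.8599 - 0.02*23.1595 = 3.3967
Step 4: grad_x = 2*4*1.5425 = 12.3401, grad_y = 2*3*3.3967 = 20.3804
  x_4 = 1.5425 - 0.02*12.3401 = 1.2957
  y_4 = 3.3967 - 0.02*20.3804 = 2.9891
f(1.2957, 2.9891) = 4*1.2957^2 + 3*2.9891^2 = 33.52


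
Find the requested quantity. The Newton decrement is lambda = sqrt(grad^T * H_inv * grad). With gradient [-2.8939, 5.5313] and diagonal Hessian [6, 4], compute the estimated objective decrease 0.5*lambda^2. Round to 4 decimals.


Step 1: H is diagonal, so H^(-1) * g = [-0.4823, 1.3828].
Step 2: g^T H^(-1) g = sum_i g_i^2 / H_ii
  = (-2.8939)^2/6 + (5.5313)^2/4
  = 1.3958 + 7.6488 = 9.0446
Step 3: Objective decrease = 0.5 * g^T H^(-1) g = 4.5223


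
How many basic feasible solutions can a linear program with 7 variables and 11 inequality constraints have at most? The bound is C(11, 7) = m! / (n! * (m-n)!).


Each vertex corresponds to some choice of n active constraints out of m, so the number of vertices is at most C(m, n) = m! / (n!(m-n)!).
m = 11, n = 7
Numerator: 11 * 10 * 9 * 8 * 7 * 6 * 5
Denominator: 7! = 5040
C(11, 7) = 330


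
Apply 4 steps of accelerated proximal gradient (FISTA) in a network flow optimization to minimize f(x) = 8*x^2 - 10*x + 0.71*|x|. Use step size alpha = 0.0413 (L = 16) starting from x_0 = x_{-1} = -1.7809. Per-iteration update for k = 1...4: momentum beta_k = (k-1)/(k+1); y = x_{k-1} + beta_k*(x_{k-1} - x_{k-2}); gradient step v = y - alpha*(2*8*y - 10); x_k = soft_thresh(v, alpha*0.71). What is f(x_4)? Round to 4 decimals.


FISTA on f(x) = 8*x^2 - 10*x + 0.71*|x|
L = 16, alpha = 0.0413
Iteration 1: beta = 0.0, y = -1.7809 + 0.0*(-1.7809 + 1.7809) = -1.7809
  grad(y) = -38.4944, v = y - alpha*grad = -0.1911
  prox(v) = soft_thresh(-0.1911, 0.0293) = -0.1618
Iteration 2: beta = 0.3333, y = -0.1618 + 0.3333*(-0.1618 + 1.7809) = 0.378
  grad(y) = -3.9527, v = y - alpha*grad = 0.5412
  prox(v) = soft_thresh(0.5412, 0.0293) = 0.5119
Iteration 3: beta = 0.5, y = 0.5119 + 0.5*(0.5119 + 0.1618) = 0.8487
  grad(y) = 3.5792, v = y - alpha*grad = 0.7009
  prox(v) = soft_thresh(0.7009, 0.0293) = 0.6716
Iteration 4: beta = 0.6, y = 0.6716 + 0.6*(0.6716 - 0.5119) = 0.7674
  grad(y) = 2.2778, v = y - alpha*grad = 0.6733
  prox(v) = soft_thresh(0.6733, 0.0293) = 0.644
f(x_4) = 8*0.644^2 - 10*0.644 + 0.71*|0.644| = -2.6649


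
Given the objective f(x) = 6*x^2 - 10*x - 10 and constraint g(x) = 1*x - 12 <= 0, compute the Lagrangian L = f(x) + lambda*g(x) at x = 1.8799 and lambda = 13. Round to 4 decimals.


Step 1: Evaluate f(x).
f(1.8799) = 6*1.8799^2 - 10*1.8799 - 10 = -7.5949
Step 2: Evaluate g(x).
g(1.8799) = 1*1.8799 - 12 = -10.1201
Step 3: Compute Lagrangian.
L = -7.5949 + 13*-10.1201 = -139.1562


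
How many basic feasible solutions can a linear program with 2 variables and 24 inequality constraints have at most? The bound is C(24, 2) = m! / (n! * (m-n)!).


Each vertex corresponds to some choice of n active constraints out of m, so the number of vertices is at most C(m, n) = m! / (n!(m-n)!).
m = 24, n = 2
Numerator: 24 * 23
Denominator: 2! = 2
C(24, 2) = 276


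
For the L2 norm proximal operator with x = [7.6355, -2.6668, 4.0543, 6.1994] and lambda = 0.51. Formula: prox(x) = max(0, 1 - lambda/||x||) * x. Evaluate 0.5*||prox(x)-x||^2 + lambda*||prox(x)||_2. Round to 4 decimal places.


Step 1: Compute ||x||.
||x|| = 10.9673
Step 2: Compute scaling factor.
scale = max(0, 1 - 0.51/10.9673) = 0.9535
Step 3: prox(x) = [7.2804, -2.5428, 3.8658, 5.9111]
||prox(x)|| = 10.4573
Step 4: Proximal objective.
0.5*||prox-x||^2 = 0.1301
lambda*||prox|| = 5.3332
Total = 5.4633


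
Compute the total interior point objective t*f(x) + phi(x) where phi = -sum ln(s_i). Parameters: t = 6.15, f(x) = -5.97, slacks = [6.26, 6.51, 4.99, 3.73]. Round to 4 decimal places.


Step 1: Compute log-barrier.
ln values: [1.8342, 1.8733, 1.6074, 1.3164]
phi = -(1.8342 + 1.8733 + 1.6074 + 1.3164) = -6.6314
Step 2: Compute augmented objective.
t*f(x) = 6.15*-5.97 = -36.7155
Total = -36.7155 - 6.6314 = -43.3469


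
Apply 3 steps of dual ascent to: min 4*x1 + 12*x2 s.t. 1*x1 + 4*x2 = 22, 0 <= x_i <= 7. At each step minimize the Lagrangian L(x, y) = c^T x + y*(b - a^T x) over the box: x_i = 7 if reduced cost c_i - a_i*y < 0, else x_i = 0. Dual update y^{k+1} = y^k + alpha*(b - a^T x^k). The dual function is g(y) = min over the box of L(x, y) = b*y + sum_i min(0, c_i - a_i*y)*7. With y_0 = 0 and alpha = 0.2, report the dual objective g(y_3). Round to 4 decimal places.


Dual ascent for LP: min 4*x1 + 12*x2, 1*x1 + 4*x2 = 22, 0 <= x_i <= 7
Step 1: y^k = 0.0, reduced costs: (4.0, 12.0)
  x^k = (0.0, 0.0), subgradient = b - a^T x = 22.0
  y^{k+1} = 0.0 + 0.2*22.0 = 4.4
Step 2: y^k = 4.4, reduced costs: (-0.4, -5.6)
  x^k = (7.0, 7.0), subgradient = b - a^T x = -13.0
  y^{k+1} = 4.4 + 0.2*-13.0 = 1.8
Step 3: y^k = 1.8, reduced costs: (2.2, 4.8)
  x^k = (0.0, 0.0), subgradient = b - a^T x = 22.0
  y^{k+1} = 1.8 + 0.2*22.0 = 6.2
Dual objective at y_3 = 6.2: reduced costs (-2.2, -12.8), box minimizer x = (7.0, 7.0)
g(y_3) = b*y + (c1 - a1*y)*x1 + (c2 - a2*y)*x2 = 22*6.2 + (-2.2)*7.0 + (-12.8)*7.0 = 136.4 - 15.4 - 89.6 = 31.4


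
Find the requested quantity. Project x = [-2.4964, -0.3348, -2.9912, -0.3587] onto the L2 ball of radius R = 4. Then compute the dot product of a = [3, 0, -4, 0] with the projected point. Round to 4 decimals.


Step 1: Compute ||x|| (intermediates to 6 decimals).
||x|| = sqrt((-2.4964)^2 + (-0.3348)^2 + (-2.9912)^2 + (-0.3587)^2) = 3.926837
Step 2: Project.
Since ||x|| <= R, proj = x (no scaling needed).
proj(x) = [-2.4964, -0.3348, -2.9912, -0.3587]
Step 3: Dot product.
a^T * proj(x) = 3*(-2.4964) + 0*(-0.3348) - 4*(-2.9912) + 0*(-0.3587) = 4.4756


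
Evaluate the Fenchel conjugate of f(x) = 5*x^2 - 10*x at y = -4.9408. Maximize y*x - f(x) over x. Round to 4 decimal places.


f*(y) = sup_x {y*x - a*x^2 - b*x} = sup_x {(y-b)*x - a*x^2}
FOC: (y - b) - 2a*x = 0 => x* = (y - b)/(2a)
x* = (-4.9408 + 10)/(2*5) = 0.5059
f*(-4.9408) = (y-b)^2/(4a) = (-4.9408 + 10)^2/(4*5)
= 25.5955/20 = 1.2798


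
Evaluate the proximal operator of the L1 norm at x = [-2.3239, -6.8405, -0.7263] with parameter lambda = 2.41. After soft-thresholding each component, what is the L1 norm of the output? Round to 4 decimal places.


Soft-thresholding with lambda = 2.41:
prox(-2.3239) = sign(-2.3239)*max(|-2.3239| - 2.41, 0) = 0.0
prox(-6.8405) = sign(-6.8405)*max(|-6.8405| - 2.41, 0) = -4.4305
prox(-0.7263) = sign(-0.7263)*max(|-0.7263| - 2.41, 0) = 0.0
prox(x) = [0.0, -4.4305, 0.0]
||prox(x)||_1 = 0.0 + 4.4305 + 0.0 = 4.4305


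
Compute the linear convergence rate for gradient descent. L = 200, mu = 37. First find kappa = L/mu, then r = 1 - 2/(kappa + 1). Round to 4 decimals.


Step 1: Compute the condition number.
kappa = L/mu = 200/37 = 5.4054
Step 2: Compute the convergence rate.
r = 1 - 2/(kappa + 1) = 1 - 2*mu/(L + mu) = (L - mu)/(L + mu) = 163/237 = 0.6878


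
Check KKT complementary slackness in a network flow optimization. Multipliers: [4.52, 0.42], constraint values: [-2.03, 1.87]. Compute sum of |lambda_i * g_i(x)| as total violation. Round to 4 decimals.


KKT complementary slackness check:
lambda_1 * g_1 = 4.52 * -2.03 = -9.1756
lambda_2 * g_2 = 0.42 * 1.87 = 0.7854
Total violation = 9.1756 + 0.7854 = 9.961


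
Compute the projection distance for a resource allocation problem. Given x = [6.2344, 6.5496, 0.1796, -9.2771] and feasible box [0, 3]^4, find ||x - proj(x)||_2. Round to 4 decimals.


Project each component onto [0, 3].
clip(6.2344) = 3.0, clip(6.5496) = 3.0, clip(0.1796) = 0.1796, clip(-9.2771) = 0.0
Projection = [3.0, 3.0, 0.1796, 0.0]
Squared diffs: [10.4613, 12.5997, 0.0, 86.0646]
Distance = sqrt(109.1256) = 10.4463


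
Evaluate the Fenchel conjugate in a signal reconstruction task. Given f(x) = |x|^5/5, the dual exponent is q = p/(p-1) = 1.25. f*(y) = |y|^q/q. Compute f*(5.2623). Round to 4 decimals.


The conjugate exponent q satisfies 1/p + 1/q = 1.
p = 5, so q = 5/(5 - 1) = 1.25
|y|^q = 5.2623^1.25 = 7.9702
f*(5.2623) = 7.9702 / 1.25 = 6.3762


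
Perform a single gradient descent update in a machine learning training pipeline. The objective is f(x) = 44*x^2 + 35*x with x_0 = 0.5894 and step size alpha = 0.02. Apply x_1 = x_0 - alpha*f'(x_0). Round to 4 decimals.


We compute the gradient at x_0 and apply the update.
f'(x) = 88*x + 35
f'(0.5894) = 88*0.5894 + 35 = 86.8672
x_1 = 0.5894 - 0.02*86.8672 = -1.1479


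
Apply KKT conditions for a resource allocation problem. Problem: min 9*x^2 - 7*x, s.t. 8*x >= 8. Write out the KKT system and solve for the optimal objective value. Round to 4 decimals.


Step 1: Try lambda = 0 (constraint inactive).
x_unc = 7/(2*9) = 0.3889
Check: 8*0.3889 = 3.1112 < 8 -- violated!
Step 2: Constraint must be active: 8*x = 8
x* = 8/8 = 1.0
lambda = (2*9*1.0 - 7)/8 = 1.375
Step 3: Compute optimal value.
f(x*) = 9*1.0^2 - 7*1.0 = 2.0


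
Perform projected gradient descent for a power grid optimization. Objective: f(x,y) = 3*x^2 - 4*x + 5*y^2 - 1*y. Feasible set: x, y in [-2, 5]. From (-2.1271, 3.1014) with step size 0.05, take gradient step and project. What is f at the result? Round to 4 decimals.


Step 1: Compute gradient at (-2.1271, 3.1014).
grad_x = 2*3*-2.1271 - 4 = -16.7626
grad_y = 2*5*3.1014 - 1 = 30.014
Step 2: Gradient step.
x_raw = -2.1271 - 0.05*-16.7626 = -1.289
y_raw = 3.1014 - 0.05*30.014 = 1.6007
Step 3: Project onto [-2, 5].
x_proj = clip(-1.289) = -1.289
y_proj = clip(1.6007) = 1.6007
Step 4: Evaluate f.
f(-1.289, 1.6007) = 21.3507


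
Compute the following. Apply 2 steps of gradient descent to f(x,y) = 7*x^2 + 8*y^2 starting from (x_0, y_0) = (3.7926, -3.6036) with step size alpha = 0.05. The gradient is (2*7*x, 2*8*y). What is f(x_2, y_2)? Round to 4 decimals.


Gradient descent on f(x,y) = 7*x^2 + 8*y^2.
Starting point: (3.7926, -3.6036), alpha = 0.05
Step 1: grad_x = 2*7*3.7926 = 53.0964, grad_y = 2*8*-3.6036 = -57.6576
  x_1 = 3.7926 - 0.05*53.0964 = 1.1378
  y_1 = -3.6036 - 0.05*-57.6576 = -0.7207
Step 2: grad_x = 2*7*1.1378 = 15.9289, grad_y = 2*8*-0.7207 = -11.5315
  x_2 = 1.1378 - 0.05*15.9289 = 0.3413
  y_2 = -0.7207 - 0.05*-11.5315 = -0.1441
f(0.3413, -0.1441) = 7*0.3413^2 + 8*(-0.1441)^2 = 0.9818


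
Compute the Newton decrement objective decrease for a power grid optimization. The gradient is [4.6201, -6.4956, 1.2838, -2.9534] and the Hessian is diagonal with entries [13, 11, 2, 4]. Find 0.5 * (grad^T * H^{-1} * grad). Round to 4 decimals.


Step 1: H is diagonal, so H^(-1) * g = [0.3554, -0.5905, 0.6419, -0.7384].
Step 2: g^T H^(-1) g = sum_i g_i^2 / H_ii
  = (4.6201)^2/13 + (-6.4956)^2/11 + (1.2838)^2/2 + (-2.9534)^2/4
  = 1.6419 + 3.8357 + 0.8241 + 2.1806 = 8.4824
Step 3: Objective decrease = 0.5 * g^T H^(-1) g = 4.2412


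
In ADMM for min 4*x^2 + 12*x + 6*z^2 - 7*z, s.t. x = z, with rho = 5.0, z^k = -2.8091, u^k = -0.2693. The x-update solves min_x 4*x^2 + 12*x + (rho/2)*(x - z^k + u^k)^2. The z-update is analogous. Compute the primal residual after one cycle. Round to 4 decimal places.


ADMM iteration with rho = 5.0, z^k = -2.8091, u^k = -0.2693
Step 1: x-update.
Minimize 4*x^2 + 12*x + (5.0/2)*(x + 2.8091 - 0.2693)^2
FOC: (2*4 + 5.0)*x = -12 + 5.0*(-2.8091 + 0.2693)
x^{k+1} = -1.8999
Step 2: z-update.
Minimize 6*z^2 - 7*z + (5.0/2)*(-1.8999 - z - 0.2693)^2
FOC: (2*6 + 5.0)*z = 7 + 5.0*(-1.8999 - 0.2693)
z^{k+1} = -0.2262
Step 3: u-update.
u^{k+1} = -0.2693 - 1.8999 + 0.2262 = -1.943
Step 4: Primal residual = |-1.8999 + 0.2262| = 1.6737


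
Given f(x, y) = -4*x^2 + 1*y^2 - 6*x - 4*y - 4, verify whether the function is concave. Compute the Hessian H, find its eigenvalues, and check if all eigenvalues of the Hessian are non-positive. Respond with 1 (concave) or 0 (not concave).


The Hessian of f(x,y) = -4*x^2 + 1*y^2 - 6*x - 4*y - 4 is:
H = [[-8, 0], [0, 2]]
Trace = -8 + 2 = -6
Determinant = -8*2 - (0)^2 = -16
Discriminant = (-6)^2 - 4*-16 = 100.0
Eigenvalues: lambda_1 = -8.0, lambda_2 = 2.0
The function is not concave.

0


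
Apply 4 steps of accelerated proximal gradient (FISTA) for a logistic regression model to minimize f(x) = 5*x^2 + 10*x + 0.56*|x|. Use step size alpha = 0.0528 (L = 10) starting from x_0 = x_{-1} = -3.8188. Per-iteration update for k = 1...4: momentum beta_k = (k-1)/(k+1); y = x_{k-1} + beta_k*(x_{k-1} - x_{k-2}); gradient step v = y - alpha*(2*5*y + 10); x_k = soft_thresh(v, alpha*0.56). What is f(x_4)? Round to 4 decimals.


FISTA on f(x) = 5*x^2 + 10*x + 0.56*|x|
L = 10, alpha = 0.0528
Iteration 1: beta = 0.0, y = -3.8188 + 0.0*(-3.8188 + 3.8188) = -3.8188
  grad(y) = -28.188, v = y - alpha*grad = -2.3305
  prox(v) = soft_thresh(-2.3305, 0.0296) = -2.3009
Iteration 2: beta = 0.3333, y = -2.3009 + 0.3333*(-2.3009 + 3.8188) = -1.7949
  grad(y) = -7.9494, v = y - alpha*grad = -1.3752
  prox(v) = soft_thresh(-1.3752, 0.0296) = -1.3456
Iteration 3: beta = 0.5, y = -1.3456 + 0.5*(-1.3456 + 2.3009) = -0.868
  grad(y) = 1.3199, v = y - alpha*grad = -0.9377
  prox(v) = soft_thresh(-0.9377, 0.0296) = -0.9081
Iteration 4: beta = 0.6, y = -0.9081 + 0.6*(-0.9081 + 1.3456) = -0.6456
  grad(y) = 3.5437, v = y - alpha*grad = -0.8327
  prox(v) = soft_thresh(-0.8327, 0.0296) = -0.8032
f(x_4) = 5*(-0.8032)^2 + 10*(-0.8032) + 0.56*|-0.8032| = -4.3565


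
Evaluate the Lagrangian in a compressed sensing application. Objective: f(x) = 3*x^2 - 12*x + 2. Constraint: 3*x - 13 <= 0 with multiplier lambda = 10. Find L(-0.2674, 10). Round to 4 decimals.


Step 1: Evaluate f(x).
f(-0.2674) = 3*(-0.2674)^2 - 12*(-0.2674) + 2 = 5.4233
Step 2: Evaluate g(x).
g(-0.2674) = 3*-0.2674 - 13 = -13.8022
Step 3: Compute Lagrangian.
L = 5.4233 + 10*-13.8022 = -132.5987


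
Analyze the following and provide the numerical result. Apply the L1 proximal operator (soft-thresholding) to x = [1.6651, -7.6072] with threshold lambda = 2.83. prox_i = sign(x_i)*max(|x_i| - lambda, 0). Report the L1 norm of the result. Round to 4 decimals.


Soft-thresholding with lambda = 2.83:
prox(1.6651) = sign(1.6651)*max(|1.6651| - 2.83, 0) = 0.0
prox(-7.6072) = sign(-7.6072)*max(|-7.6072| - 2.83, 0) = -4.7772
prox(x) = [0.0, -4.7772]
||prox(x)||_1 = 0.0 + 4.7772 = 4.7772


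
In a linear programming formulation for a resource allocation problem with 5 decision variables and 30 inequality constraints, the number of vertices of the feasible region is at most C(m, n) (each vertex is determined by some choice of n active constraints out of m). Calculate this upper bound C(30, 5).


Each vertex corresponds to some choice of n active constraints out of m, so the number of vertices is at most C(m, n) = m! / (n!(m-n)!).
m = 30, n = 5
Numerator: 30 * 29 * 28 * 27 * 26
Denominator: 5! = 120
C(30, 5) = 142506
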